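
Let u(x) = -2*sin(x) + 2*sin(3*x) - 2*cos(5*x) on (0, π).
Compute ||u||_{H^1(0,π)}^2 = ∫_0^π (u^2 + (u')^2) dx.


||u||_{H^1(0,π)}^2 = 76*π

u'(x) = 10*sin(5*x) - 2*cos(x) + 6*cos(3*x).
Expand u² and (u')² and integrate term by term on (0, π), using: for integers n ≥ 1, ∫_0^π sin²(nx) dx = ∫_0^π cos²(nx) dx = π/2; for n ≠ n', ∫_0^π sin(nx)sin(n'x) dx = ∫_0^π cos(nx)cos(n'x) dx = 0; and by product-to-sum, ∫_0^π sin(nx)cos(n'x) dx = ½∫_0^π [sin((n+n')x) + sin((n−n')x)] dx, which is 0 when n+n' is even and 2n/(n²−n'²) when n+n' is odd (it need not vanish on (0, π)).
  u² squared terms: (-2)²·∫cos(5x)² dx = 4·π/2 = 2*π;  (-2)²·∫sin(x)² dx = 4·π/2 = 2*π;  (2)²·∫sin(3x)² dx = 4·π/2 = 2*π.
  u² cross terms: 2·(-2)·(-2)·∫cos(5x)·sin(x) dx = 8·(0) = 0;  2·(-2)·(2)·∫cos(5x)·sin(3x) dx = -8·(0) = 0;  2·(-2)·(2)·∫sin(x)·sin(3x) dx = -8·(0) = 0.
  So ∫_0^π u² dx = 2*π + 2*π + 2*π + 0 + 0 + 0 = 6*π.
  (u')² squared terms: (-2)²·∫cos(x)² dx = 4·π/2 = 2*π;  (6)²·∫cos(3x)² dx = 36·π/2 = 18*π;  (10)²·∫sin(5x)² dx = 100·π/2 = 50*π.
  (u')² cross terms: 2·(-2)·(6)·∫cos(x)·cos(3x) dx = -24·(0) = 0;  2·(-2)·(10)·∫cos(x)·sin(5x) dx = -40·(0) = 0;  2·(6)·(10)·∫cos(3x)·sin(5x) dx = 120·(0) = 0.
  So ∫_0^π (u')² dx = 2*π + 18*π + 50*π + 0 + 0 + 0 = 70*π.
||u||_{H^1}^2 = (6*π) + (70*π) = 76*π.


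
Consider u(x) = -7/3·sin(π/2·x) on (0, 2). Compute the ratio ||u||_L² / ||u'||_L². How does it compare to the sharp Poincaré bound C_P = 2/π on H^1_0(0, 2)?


||u||_L² / ||u'||_L² = 2/π = C_P.

u(x) = -7/3·sin(π/2·x), so u'(x) = -7*π*cos(π*x/2)/6.
Writing u(x) = A·sin(kπx/L) with A = -7/3 and k = 1, use ∫_0^L sin²(kπx/L) dx = L/2 and ∫_0^L cos²(kπx/L) dx = L/2.
u² = 49/9·sin²(π/2·x) and (u')² = 49*π^2/36·cos²(π/2·x), and each of sin², cos² integrates to L/2 = 1 over (0, 2).
∫_0^2 u² dx = 49/9, so ||u||_L² = 7/3.
∫_0^2 (u')² dx = 49*π^2/36, so ||u'||_L² = 7*π/6.
Ratio ||u||_L² / ||u'||_L² = 2/π.
Sharp Poincaré constant on H^1_0(0, 2) is C_P = L/π = 2/π, achieved by sin(π/2·x).
This is the k = 1 eigenfunction (up to amplitude), so the ratio equals the sharp Poincaré constant exactly.


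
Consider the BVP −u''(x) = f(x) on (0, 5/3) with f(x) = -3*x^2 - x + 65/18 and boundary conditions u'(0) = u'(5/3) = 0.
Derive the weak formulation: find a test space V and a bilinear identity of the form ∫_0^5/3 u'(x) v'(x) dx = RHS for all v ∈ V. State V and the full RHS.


V = H^1(0, 5/3) (no boundary constraint on v; u is determined up to an additive constant); weak form: ∫_0^5/3 u'v' dx = ∫_0^5/3 (-3*x^2 - x + 65/18) v dx for all v ∈ V.

Multiply both sides by a test function v and integrate from 0 to 5/3:
  ∫_0^5/3 −u''(x) v(x) dx = ∫_0^5/3 f(x) v(x) dx.
Integrate the LHS by parts once:
  ∫_0^5/3 −u'' v dx = −[u'(x) v(x)]_0^5/3 + ∫_0^5/3 u'(x) v'(x) dx.
Thus ∫_0^5/3 u'(x) v'(x) dx = ∫_0^5/3 f(x) v(x) dx + [u'(x) v(x)]_0^5/3.
Choose V so that boundary terms are either known or forced to vanish.
u has homogeneous Neumann: u'(0) = u'(5/3) = 0. So [u' v]_0^5/3 = 0·v(5/3) − 0·v(0) = 0 for any v; take V = H^1(0, 5/3).
Weak formulation: find u (satisfying any essential BC) such that ∫_0^5/3 u'(x) v'(x) dx = ∫_0^5/3 f v dx for all v ∈ V (homogeneous Neumann, so boundary terms vanish).
Substituting f(x) = -3*x^2 - x + 65/18, the right-hand side is ∫_0^5/3 (-3*x^2 - x + 65/18) v dx.
Compatibility check (pure Neumann): taking v ≡ 1 ∈ V gives 0 = ∫_0^5/3 f dx + (0) − (0), i.e. ∫_0^5/3 f dx must equal u'(0) − u'(5/3) = 0. Indeed ∫_0^5/3 (-3*x^2 - x + 65/18) dx = 0, so the data are compatible. The solution is then unique only up to an additive constant (fix it e.g. by requiring ∫_0^5/3 u dx = 0).


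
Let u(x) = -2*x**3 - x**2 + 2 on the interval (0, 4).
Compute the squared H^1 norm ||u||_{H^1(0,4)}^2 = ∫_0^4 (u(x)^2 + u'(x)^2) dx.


||u||_{H^1}^2 = 2174608/105

The H^1 norm (squared) on an interval (0, L) is
  ||u||_{H^1}^2 = ∫_0^L u(x)^2 dx + ∫_0^L u'(x)^2 dx.
Compute u'(x) = -6*x**2 - 2*x.
Then u(x)^2 = 4*x**6 + 4*x**5 + x**4 - 8*x**3 - 4*x**2 + 4 and u'(x)^2 = 36*x**4 + 24*x**3 + 4*x**2.
Integrate each monomial from 0 to 4 using ∫_0^4 c·x^n dx = c·4^(n+1)/(n+1):
  ∫_0^4 u(x)^2 dx = ∫_0^4 (4*x^6 + 4*x^5 + x^4 - 8*x^3 - 4*x^2 + 4) dx. Term by term:
    ∫_0^4 4*x^6 dx = 65536/7;  ∫_0^4 4*x^5 dx = 8192/3;  ∫_0^4 x^4 dx = 1024/5;
    ∫_0^4 -8*x^3 dx = -512;  ∫_0^4 -4*x^2 dx = -256/3;  ∫_0^4 4 dx = 16.
  Sum: 65536/7 + 8192/3 + 1024/5 − 512 − 256/3 + 16 = 1230224/105.
  ∫_0^4 u'(x)^2 dx = ∫_0^4 (36*x^4 + 24*x^3 + 4*x^2) dx. Term by term:
    ∫_0^4 36*x^4 dx = 36864/5;  ∫_0^4 24*x^3 dx = 1536;  ∫_0^4 4*x^2 dx = 256/3.
  Sum: 36864/5 + 1536 + 256/3 = 134912/15.
Adding: ||u||_{H^1}^2 = 1230224/105 + 134912/15 = 2174608/105.


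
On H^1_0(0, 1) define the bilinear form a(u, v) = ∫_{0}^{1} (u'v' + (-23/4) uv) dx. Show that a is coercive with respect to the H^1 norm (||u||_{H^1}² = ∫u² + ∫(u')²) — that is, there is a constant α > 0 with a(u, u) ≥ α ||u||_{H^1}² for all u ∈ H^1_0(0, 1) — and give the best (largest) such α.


α = (-23/4 + π^2)/(1 + π^2)

Coercivity of a(·,·) on H^1_0(0, 1) means a(u, u) ≥ α ||u||_{H^1}² for every u ∈ H^1_0.
The interval has length L = 1, and Poincaré/coercivity depend only on L. Here a(u, u) = ∫(u')² + (-23/4)·∫u².
Here c = -23/4 < 0 with |c| < (π/L)² = π^2, so coercivity still holds. The condition a(u,u) ≥ α||u||_{H^1}² reads (1−α)∫(u')² ≥ (α−c)∫u². Any admissible α is ≤ 1 (rapidly oscillating u have ∫u²/∫(u')² → 0), and α = 1 would force 0 ≥ (1−c)∫u², impossible since c < 1; so 1−α > 0. By the sharp Poincaré inequality on H^1_0 of an interval of length L, ∫(u')² ≥ (π/L)²∫u² with equality for the first sine mode sin(π(x−x₀)/L) (x₀ the left endpoint), so the inequality holds for all u iff (1−α)(π/L)² ≥ α − c, i.e. α ≤ ((π/L)² + c)/((π/L)² + 1) = (1 + c(L/π)²)/(1 + (L/π)²). (Direct route, valid since c ≤ 0: Poincaré gives c∫u² ≥ c(L/π)²∫(u')², so a(u,u) ≥ (1 + c(L/π)²)∫(u')², while ||u||_{H^1}² ≤ (1 + (L/π)²)∫(u')²; dividing yields the same α.) With (π/L)² = π^2 and c = -23/4, the largest admissible constant is α = ((π/L)² + c)/((π/L)² + 1).
Simplifying, α = (-23/4 + π^2)/(1 + π^2).


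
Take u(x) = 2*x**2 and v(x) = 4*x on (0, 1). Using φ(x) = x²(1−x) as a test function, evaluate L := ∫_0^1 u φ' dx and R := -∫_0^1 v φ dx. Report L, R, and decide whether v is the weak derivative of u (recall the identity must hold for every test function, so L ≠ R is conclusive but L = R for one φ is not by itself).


LHS = -1/5, RHS = -1/5. Yes, v = u' weakly.

u(x) = 2*x**2, classical derivative u'(x) = 4*x.
φ(x) = x²(1−x), so φ'(x) = x*(2 - 3*x).
Note φ(0) = φ(1) = 0, so the boundary term u·φ vanishes.
LHS = ∫_0^1 u(x) φ'(x) dx = ∫_0^1 (-6*x^4 + 4*x^3) dx. Term by term:
  ∫_0^1 -6*x^4 dx = -6/5;  ∫_0^1 4*x^3 dx = 1.
Sum: -6/5 + 1 = -1/5.
So LHS = -1/5.
∫_0^1 v(x) φ(x) dx = ∫_0^1 (-4*x^4 + 4*x^3) dx. Term by term:
  ∫_0^1 -4*x^4 dx = -4/5;  ∫_0^1 4*x^3 dx = 1.
Sum: -4/5 + 1 = 1/5.
So RHS = -∫_0^1 v(x) φ(x) dx = -1/5.
LHS = RHS, so the identity holds for this test φ.
Moreover u is smooth here and v(x) = u'(x) = 4*x pointwise, so the identity holds for every test function. Hence v is the weak derivative of u.


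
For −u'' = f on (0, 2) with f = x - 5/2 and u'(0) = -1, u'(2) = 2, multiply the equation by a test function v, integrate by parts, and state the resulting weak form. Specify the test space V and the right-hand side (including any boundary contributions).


V = H^1(0, 2) (v unrestricted at boundary; u is determined up to an additive constant); weak form: ∫_0^2 u'v' dx = ∫_0^2 (x - 5/2) v dx + 2·v(2) + v(0) for all v ∈ V.

Multiply both sides by a test function v and integrate from 0 to 2:
  ∫_0^2 −u''(x) v(x) dx = ∫_0^2 f(x) v(x) dx.
Integrate the LHS by parts once:
  ∫_0^2 −u'' v dx = −[u'(x) v(x)]_0^2 + ∫_0^2 u'(x) v'(x) dx.
Thus ∫_0^2 u'(x) v'(x) dx = ∫_0^2 f(x) v(x) dx + [u'(x) v(x)]_0^2.
Choose V so that boundary terms are either known or forced to vanish.
u has inhomogeneous Neumann u'(0) = -1, u'(2) = 2. [u' v]_0^2 = (2)·v(2) − (-1)·v(0) = 2·v(2) + v(0). Take V = H^1(0, 2); boundary term becomes part of RHS.
Weak formulation: find u (satisfying any essential BC) such that ∫_0^2 u'(x) v'(x) dx = ∫_0^2 f v dx + 2·v(2) + v(0) for all v ∈ V (Neumann data are natural BCs: they enter the RHS as boundary terms).
Substituting f(x) = x - 5/2, the right-hand side is ∫_0^2 (x - 5/2) v dx + 2·v(2) + v(0).
Compatibility check (pure Neumann): taking v ≡ 1 ∈ V gives 0 = ∫_0^2 f dx + (2) − (-1), i.e. ∫_0^2 f dx must equal u'(0) − u'(2) = -3. Indeed ∫_0^2 (x - 5/2) dx = -3, so the data are compatible. The solution is then unique only up to an additive constant (fix it e.g. by requiring ∫_0^2 u dx = 0).


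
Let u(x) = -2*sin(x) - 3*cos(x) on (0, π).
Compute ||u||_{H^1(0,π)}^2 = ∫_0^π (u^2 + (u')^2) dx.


||u||_{H^1(0,π)}^2 = 13*π

u'(x) = 3*sin(x) - 2*cos(x).
Expand u² and (u')² and integrate term by term on (0, π), using: for integers n ≥ 1, ∫_0^π sin²(nx) dx = ∫_0^π cos²(nx) dx = π/2; for n ≠ n', ∫_0^π sin(nx)sin(n'x) dx = ∫_0^π cos(nx)cos(n'x) dx = 0; and by product-to-sum, ∫_0^π sin(nx)cos(n'x) dx = ½∫_0^π [sin((n+n')x) + sin((n−n')x)] dx, which is 0 when n+n' is even and 2n/(n²−n'²) when n+n' is odd (it need not vanish on (0, π)).
  u² squared terms: (-3)²·∫cos(x)² dx = 9·π/2 = 9*π/2;  (-2)²·∫sin(x)² dx = 4·π/2 = 2*π.
  u² cross terms: 2·(-3)·(-2)·∫cos(x)·sin(x) dx = 12·(0) = 0.
  So ∫_0^π u² dx = 9*π/2 + 2*π + 0 = 13*π/2.
  (u')² squared terms: (-2)²·∫cos(x)² dx = 4·π/2 = 2*π;  (3)²·∫sin(x)² dx = 9·π/2 = 9*π/2.
  (u')² cross terms: 2·(-2)·(3)·∫cos(x)·sin(x) dx = -12·(0) = 0.
  So ∫_0^π (u')² dx = 2*π + 9*π/2 + 0 = 13*π/2.
||u||_{H^1}^2 = (13*π/2) + (13*π/2) = 13*π.


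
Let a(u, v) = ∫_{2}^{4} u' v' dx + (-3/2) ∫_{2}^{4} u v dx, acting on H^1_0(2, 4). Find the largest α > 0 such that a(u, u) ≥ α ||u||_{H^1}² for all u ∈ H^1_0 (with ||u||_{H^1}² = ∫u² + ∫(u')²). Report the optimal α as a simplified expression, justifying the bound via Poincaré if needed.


α = (-6 + π^2)/(4 + π^2)

Coercivity of a(·,·) on H^1_0(2, 4) means a(u, u) ≥ α ||u||_{H^1}² for every u ∈ H^1_0.
The interval has length L = 2, and Poincaré/coercivity depend only on L. Here a(u, u) = ∫(u')² + (-3/2)·∫u².
Here c = -3/2 < 0 with |c| < (π/L)² = π^2/4, so coercivity still holds. The condition a(u,u) ≥ α||u||_{H^1}² reads (1−α)∫(u')² ≥ (α−c)∫u². Any admissible α is ≤ 1 (rapidly oscillating u have ∫u²/∫(u')² → 0), and α = 1 would force 0 ≥ (1−c)∫u², impossible since c < 1; so 1−α > 0. By the sharp Poincaré inequality on H^1_0 of an interval of length L, ∫(u')² ≥ (π/L)²∫u² with equality for the first sine mode sin(π(x−x₀)/L) (x₀ the left endpoint), so the inequality holds for all u iff (1−α)(π/L)² ≥ α − c, i.e. α ≤ ((π/L)² + c)/((π/L)² + 1) = (1 + c(L/π)²)/(1 + (L/π)²). (Direct route, valid since c ≤ 0: Poincaré gives c∫u² ≥ c(L/π)²∫(u')², so a(u,u) ≥ (1 + c(L/π)²)∫(u')², while ||u||_{H^1}² ≤ (1 + (L/π)²)∫(u')²; dividing yields the same α.) With (π/L)² = π^2/4 and c = -3/2, the largest admissible constant is α = ((π/L)² + c)/((π/L)² + 1).
Simplifying, α = (-6 + π^2)/(4 + π^2).


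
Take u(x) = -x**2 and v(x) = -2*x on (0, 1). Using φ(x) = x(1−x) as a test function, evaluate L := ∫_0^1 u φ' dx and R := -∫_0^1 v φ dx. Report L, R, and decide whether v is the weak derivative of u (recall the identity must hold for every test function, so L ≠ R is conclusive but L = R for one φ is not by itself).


LHS = 1/6, RHS = 1/6. Yes, v = u' weakly.

u(x) = -x**2, classical derivative u'(x) = -2*x.
φ(x) = x(1−x), so φ'(x) = 1 - 2*x.
Note φ(0) = φ(1) = 0, so the boundary term u·φ vanishes.
LHS = ∫_0^1 u(x) φ'(x) dx = ∫_0^1 (2*x^3 - x^2) dx. Term by term:
  ∫_0^1 2*x^3 dx = 1/2;  ∫_0^1 -x^2 dx = -1/3.
Sum: 1/2 − 1/3 = 1/6.
So LHS = 1/6.
∫_0^1 v(x) φ(x) dx = ∫_0^1 (2*x^3 - 2*x^2) dx. Term by term:
  ∫_0^1 2*x^3 dx = 1/2;  ∫_0^1 -2*x^2 dx = -2/3.
Sum: 1/2 − 2/3 = -1/6.
So RHS = -∫_0^1 v(x) φ(x) dx = 1/6.
LHS = RHS, so the identity holds for this test φ.
Moreover u is smooth here and v(x) = u'(x) = -2*x pointwise, so the identity holds for every test function. Hence v is the weak derivative of u.


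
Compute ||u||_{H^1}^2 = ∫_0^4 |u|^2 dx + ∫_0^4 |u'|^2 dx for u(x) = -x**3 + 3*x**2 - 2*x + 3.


||u||_{H^1}^2 = 57908/105

The H^1 norm (squared) on an interval (0, L) is
  ||u||_{H^1}^2 = ∫_0^L u(x)^2 dx + ∫_0^L u'(x)^2 dx.
Compute u'(x) = -3*x**2 + 6*x - 2.
Then u(x)^2 = x**6 - 6*x**5 + 13*x**4 - 18*x**3 + 22*x**2 - 12*x + 9 and u'(x)^2 = 9*x**4 - 36*x**3 + 48*x**2 - 24*x + 4.
Integrate each monomial from 0 to 4 using ∫_0^4 c·x^n dx = c·4^(n+1)/(n+1):
  ∫_0^4 u(x)^2 dx = ∫_0^4 (x^6 - 6*x^5 + 13*x^4 - 18*x^3 + 22*x^2 - 12*x + 9) dx. Term by term:
    ∫_0^4 x^6 dx = 16384/7;  ∫_0^4 -6*x^5 dx = -4096;  ∫_0^4 13*x^4 dx = 13312/5;
    ∫_0^4 -18*x^3 dx = -1152;  ∫_0^4 22*x^2 dx = 1408/3;  ∫_0^4 -12*x dx = -96;
    ∫_0^4 9 dx = 36.
  Sum: 16384/7 − 4096 + 13312/5 − 1152 + 1408/3 − 96 + 36 = 17252/105.
  ∫_0^4 u'(x)^2 dx = ∫_0^4 (9*x^4 - 36*x^3 + 48*x^2 - 24*x + 4) dx. Term by term:
    ∫_0^4 9*x^4 dx = 9216/5;  ∫_0^4 -36*x^3 dx = -2304;  ∫_0^4 48*x^2 dx = 1024;
    ∫_0^4 -24*x dx = -192;  ∫_0^4 4 dx = 16.
  Sum: 9216/5 − 2304 + 1024 − 192 + 16 = 1936/5.
Adding: ||u||_{H^1}^2 = 17252/105 + 1936/5 = 57908/105.


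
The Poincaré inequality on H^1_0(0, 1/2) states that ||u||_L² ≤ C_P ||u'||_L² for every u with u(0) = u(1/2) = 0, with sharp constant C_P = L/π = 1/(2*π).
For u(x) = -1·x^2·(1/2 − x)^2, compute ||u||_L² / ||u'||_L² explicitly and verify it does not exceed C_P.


||u||_L² / ||u'||_L² = sqrt(3)/12 < C_P = 1/(2*π).

u(x) = -1·x^2·(1/2 − x)^2, so u'(x) = x*(-8*x^2 + 6*x - 1)/2.
u(x) = -1·x^2·(1/2 − x)^2 vanishes at x = 0 and x = 1/2, so u ∈ H^1_0(0, 1/2). Differentiate via the product rule and integrate the resulting polynomials term by term.
  ∫_0^1/2 u² dx = ∫_0^1/2 (x^8 - 2*x^7 + 3*x^6/2 - x^5/2 + x^4/16) dx. Term by term:
    ∫_0^1/2 x^8 dx = 1/4608;  ∫_0^1/2 -2*x^7 dx = -1/1024;  ∫_0^1/2 3*x^6/2 dx = 3/1792;
    ∫_0^1/2 -x^5/2 dx = -1/768;  ∫_0^1/2 x^4/16 dx = 1/2560.
  Sum: 1/4608 − 1/1024 + 3/1792 − 1/768 + 1/2560 = 1/322560.
  ∫_0^1/2 (u')² dx = ∫_0^1/2 (16*x^6 - 24*x^5 + 13*x^4 - 3*x^3 + x^2/4) dx. Term by term:
    ∫_0^1/2 16*x^6 dx = 1/56;  ∫_0^1/2 -24*x^5 dx = -1/16;  ∫_0^1/2 13*x^4 dx = 13/160;
    ∫_0^1/2 -3*x^3 dx = -3/64;  ∫_0^1/2 x^2/4 dx = 1/96.
  Sum: 1/56 − 1/16 + 13/160 − 3/64 + 1/96 = 1/6720.
∫_0^1/2 u² dx = 1/322560, so ||u||_L² = sqrt(35)/3360.
∫_0^1/2 (u')² dx = 1/6720, so ||u'||_L² = sqrt(105)/840.
Ratio ||u||_L² / ||u'||_L² = sqrt(3)/12.
Sharp Poincaré constant on H^1_0(0, 1/2) is C_P = L/π = 1/(2*π), achieved by sin(2*π·x).
A polynomial bump cannot attain the sharp Poincaré constant (only the first sine eigenfunction does), so the ratio is strictly less than C_P, consistent with ||u||_L² ≤ C_P ||u'||_L².


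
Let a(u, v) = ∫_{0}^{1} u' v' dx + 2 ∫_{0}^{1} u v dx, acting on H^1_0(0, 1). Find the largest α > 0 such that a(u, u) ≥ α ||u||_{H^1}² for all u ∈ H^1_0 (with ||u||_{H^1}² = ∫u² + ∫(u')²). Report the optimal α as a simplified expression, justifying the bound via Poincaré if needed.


α = 1

Coercivity of a(·,·) on H^1_0(0, 1) means a(u, u) ≥ α ||u||_{H^1}² for every u ∈ H^1_0.
The interval has length L = 1, and Poincaré/coercivity depend only on L. Here a(u, u) = ∫(u')² + (2)·∫u².
Here c = 2 ≥ 1, so a(u,u) = ∫(u')² + c∫u² ≥ ∫(u')² + ∫u² = ||u||_{H^1}², i.e. α = 1 works. No larger α is possible: a(u,u) ≥ α||u||_{H^1}² means (1−α)∫(u')² ≥ (α−c)∫u², and for the modes u_n = sin(nπ(x−x₀)/L) (x₀ the left endpoint) one has ∫u_n²/∫(u_n')² = (L/(nπ))² → 0, so a(u_n,u_n)/||u_n||_{H^1}² → 1. Hence the optimal constant is α = 1.
Therefore α = 1.


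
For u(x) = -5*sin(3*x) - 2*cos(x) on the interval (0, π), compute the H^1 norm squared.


||u||_{H^1(0,π)}^2 = 129*π

u'(x) = 2*sin(x) - 15*cos(3*x).
Expand u² and (u')² and integrate term by term on (0, π), using: for integers n ≥ 1, ∫_0^π sin²(nx) dx = ∫_0^π cos²(nx) dx = π/2; for n ≠ n', ∫_0^π sin(nx)sin(n'x) dx = ∫_0^π cos(nx)cos(n'x) dx = 0; and by product-to-sum, ∫_0^π sin(nx)cos(n'x) dx = ½∫_0^π [sin((n+n')x) + sin((n−n')x)] dx, which is 0 when n+n' is even and 2n/(n²−n'²) when n+n' is odd (it need not vanish on (0, π)).
  u² squared terms: (-5)²·∫sin(3x)² dx = 25·π/2 = 25*π/2;  (-2)²·∫cos(x)² dx = 4·π/2 = 2*π.
  u² cross terms: 2·(-5)·(-2)·∫sin(3x)·cos(x) dx = 20·(0) = 0.
  So ∫_0^π u² dx = 25*π/2 + 2*π + 0 = 29*π/2.
  (u')² squared terms: (-15)²·∫cos(3x)² dx = 225·π/2 = 225*π/2;  (2)²·∫sin(x)² dx = 4·π/2 = 2*π.
  (u')² cross terms: 2·(-15)·(2)·∫cos(3x)·sin(x) dx = -60·(0) = 0.
  So ∫_0^π (u')² dx = 225*π/2 + 2*π + 0 = 229*π/2.
||u||_{H^1}^2 = (29*π/2) + (229*π/2) = 129*π.


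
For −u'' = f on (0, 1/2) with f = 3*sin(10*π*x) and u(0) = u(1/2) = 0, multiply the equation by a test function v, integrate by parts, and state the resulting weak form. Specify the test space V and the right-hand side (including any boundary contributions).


V = H^1_0(0, 1/2) (so v(0) = v(1/2) = 0); weak form: ∫_0^1/2 u'v' dx = ∫_0^1/2 (3*sin(10*π*x)) v dx for all v ∈ V.

Multiply both sides by a test function v and integrate from 0 to 1/2:
  ∫_0^1/2 −u''(x) v(x) dx = ∫_0^1/2 f(x) v(x) dx.
Integrate the LHS by parts once:
  ∫_0^1/2 −u'' v dx = −[u'(x) v(x)]_0^1/2 + ∫_0^1/2 u'(x) v'(x) dx.
Thus ∫_0^1/2 u'(x) v'(x) dx = ∫_0^1/2 f(x) v(x) dx + [u'(x) v(x)]_0^1/2.
Choose V so that boundary terms are either known or forced to vanish.
u is Dirichlet: u(0) = u(1/2) = 0. Let V = H^1_0(0, 1/2); then v(0) = v(1/2) = 0, and [u' v]_0^1/2 = 0.
Weak formulation: find u (satisfying any essential BC) such that ∫_0^1/2 u'(x) v'(x) dx = ∫_0^1/2 f v dx for all v ∈ V.
Substituting f(x) = 3*sin(10*π*x), the right-hand side is ∫_0^1/2 (3*sin(10*π*x)) v dx.


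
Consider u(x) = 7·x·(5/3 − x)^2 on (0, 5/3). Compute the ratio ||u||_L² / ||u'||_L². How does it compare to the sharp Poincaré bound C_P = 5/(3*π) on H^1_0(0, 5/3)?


||u||_L² / ||u'||_L² = 5*sqrt(14)/42 < C_P = 5/(3*π).

u(x) = 7·x·(5/3 − x)^2, so u'(x) = 21*x^2 - 140*x/3 + 175/9.
u(x) = 7·x·(5/3 − x)^2 vanishes at x = 0 and x = 5/3, so u ∈ H^1_0(0, 5/3). Differentiate via the product rule and integrate the resulting polynomials term by term.
  ∫_0^5/3 u² dx = ∫_0^5/3 (49*x^6 - 980*x^5/3 + 2450*x^4/3 - 24500*x^3/27 + 30625*x^2/81) dx. Term by term:
    ∫_0^5/3 49*x^6 dx = 546875/2187;  ∫_0^5/3 -980*x^5/3 dx = -7656250/6561;  ∫_0^5/3 2450*x^4/3 dx = 1531250/729;
    ∫_0^5/3 -24500*x^3/27 dx = -3828125/2187;  ∫_0^5/3 30625*x^2/81 dx = 3828125/6561.
  Sum: 546875/2187 − 7656250/6561 + 1531250/729 − 3828125/2187 + 3828125/6561 = 109375/6561.
  ∫_0^5/3 (u')² dx = ∫_0^5/3 (441*x^4 - 1960*x^3 + 26950*x^2/9 - 49000*x/27 + 30625/81) dx. Term by term:
    ∫_0^5/3 441*x^4 dx = 30625/27;  ∫_0^5/3 -1960*x^3 dx = -306250/81;  ∫_0^5/3 26950*x^2/9 dx = 3368750/729;
    ∫_0^5/3 -49000*x/27 dx = -612500/243;  ∫_0^5/3 30625/81 dx = 153125/243.
  Sum: 30625/27 − 306250/81 + 3368750/729 − 612500/243 + 153125/243 = 61250/729.
∫_0^5/3 u² dx = 109375/6561, so ||u||_L² = 125*sqrt(7)/81.
∫_0^5/3 (u')² dx = 61250/729, so ||u'||_L² = 175*sqrt(2)/27.
Ratio ||u||_L² / ||u'||_L² = 5*sqrt(14)/42.
Sharp Poincaré constant on H^1_0(0, 5/3) is C_P = L/π = 5/(3*π), achieved by sin(3*π/5·x).
A polynomial bump cannot attain the sharp Poincaré constant (only the first sine eigenfunction does), so the ratio is strictly less than C_P, consistent with ||u||_L² ≤ C_P ||u'||_L².


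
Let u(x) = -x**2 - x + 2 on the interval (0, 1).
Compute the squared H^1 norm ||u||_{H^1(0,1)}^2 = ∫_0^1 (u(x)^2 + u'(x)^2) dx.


||u||_{H^1}^2 = 181/30

The H^1 norm (squared) on an interval (0, L) is
  ||u||_{H^1}^2 = ∫_0^L u(x)^2 dx + ∫_0^L u'(x)^2 dx.
Compute u'(x) = -2*x - 1.
Then u(x)^2 = x**4 + 2*x**3 - 3*x**2 - 4*x + 4 and u'(x)^2 = 4*x**2 + 4*x + 1.
Integrate each monomial from 0 to 1 using ∫_0^1 c·x^n dx = c·1^(n+1)/(n+1):
  ∫_0^1 u(x)^2 dx = ∫_0^1 (x^4 + 2*x^3 - 3*x^2 - 4*x + 4) dx. Term by term:
    ∫_0^1 x^4 dx = 1/5;  ∫_0^1 2*x^3 dx = 1/2;  ∫_0^1 -3*x^2 dx = -1;
    ∫_0^1 -4*x dx = -2;  ∫_0^1 4 dx = 4.
  Sum: 1/5 + 1/2 − 1 − 2 + 4 = 17/10.
  ∫_0^1 u'(x)^2 dx = ∫_0^1 (4*x^2 + 4*x + 1) dx. Term by term:
    ∫_0^1 4*x^2 dx = 4/3;  ∫_0^1 4*x dx = 2;  ∫_0^1 1 dx = 1.
  Sum: 4/3 + 2 + 1 = 13/3.
Adding: ||u||_{H^1}^2 = 17/10 + 13/3 = 181/30.


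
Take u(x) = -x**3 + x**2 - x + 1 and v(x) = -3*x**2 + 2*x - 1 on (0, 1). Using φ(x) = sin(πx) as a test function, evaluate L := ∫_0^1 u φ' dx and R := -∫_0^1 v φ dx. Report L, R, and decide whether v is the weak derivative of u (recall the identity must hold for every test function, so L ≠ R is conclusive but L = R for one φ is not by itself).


LHS = -12/π^3 + 3/π, RHS = -12/π^3 + 3/π. Yes, v = u' weakly.

u(x) = -x**3 + x**2 - x + 1, classical derivative u'(x) = -3*x**2 + 2*x - 1.
φ(x) = sin(πx), so φ'(x) = π*cos(π*x).
Note φ(0) = φ(1) = 0, so the boundary term u·φ vanishes.
LHS = ∫_0^1 u(x) φ'(x) dx = ∫_0^1 (-π*x^3*cos(π*x) + π*x^2*cos(π*x) - π*x*cos(π*x) + π*cos(π*x)) dx. Term by term:
  ∫_0^1 π*cos(π*x) dx = 0;  ∫_0^1 π*x^2*cos(π*x) dx = -2/π;  ∫_0^1 -π*x*cos(π*x) dx = 2/π;
  ∫_0^1 -π*x^3*cos(π*x) dx = -12/π^3 + 3/π.
Sum: 0 − 2/π + 2/π + -12/π^3 + 3/π = -12/π^3 + 3/π.
So LHS = -12/π^3 + 3/π.
∫_0^1 v(x) φ(x) dx = ∫_0^1 (-3*x^2*sin(π*x) + 2*x*sin(π*x) - sin(π*x)) dx. Term by term:
  ∫_0^1 -sin(π*x) dx = -2/π;  ∫_0^1 -3*x^2*sin(π*x) dx = -3/π + 12/π^3;  ∫_0^1 2*x*sin(π*x) dx = 2/π.
Sum: -2/π + -3/π + 12/π^3 + 2/π = -3/π + 12/π^3.
So RHS = -∫_0^1 v(x) φ(x) dx = -12/π^3 + 3/π.
LHS = RHS, so the identity holds for this test φ.
Moreover u is smooth here and v(x) = u'(x) = -3*x**2 + 2*x - 1 pointwise, so the identity holds for every test function. Hence v is the weak derivative of u.


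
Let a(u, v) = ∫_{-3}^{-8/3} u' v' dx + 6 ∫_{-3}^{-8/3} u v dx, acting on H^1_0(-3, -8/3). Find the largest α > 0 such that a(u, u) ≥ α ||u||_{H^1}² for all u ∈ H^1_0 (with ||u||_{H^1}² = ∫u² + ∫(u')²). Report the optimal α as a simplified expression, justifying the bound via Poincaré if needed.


α = 1

Coercivity of a(·,·) on H^1_0(-3, -8/3) means a(u, u) ≥ α ||u||_{H^1}² for every u ∈ H^1_0.
The interval has length L = 1/3, and Poincaré/coercivity depend only on L. Here a(u, u) = ∫(u')² + (6)·∫u².
Here c = 6 ≥ 1, so a(u,u) = ∫(u')² + c∫u² ≥ ∫(u')² + ∫u² = ||u||_{H^1}², i.e. α = 1 works. No larger α is possible: a(u,u) ≥ α||u||_{H^1}² means (1−α)∫(u')² ≥ (α−c)∫u², and for the modes u_n = sin(nπ(x−x₀)/L) (x₀ the left endpoint) one has ∫u_n²/∫(u_n')² = (L/(nπ))² → 0, so a(u_n,u_n)/||u_n||_{H^1}² → 1. Hence the optimal constant is α = 1.
Therefore α = 1.


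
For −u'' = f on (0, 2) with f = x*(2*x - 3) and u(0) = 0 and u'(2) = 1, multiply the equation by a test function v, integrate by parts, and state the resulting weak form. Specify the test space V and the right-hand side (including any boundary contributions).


V = {v ∈ H^1(0, 2) : v(0) = 0} (test functions vanish at x = 0 where u is specified); weak form: ∫_0^2 u'v' dx = ∫_0^2 (x*(2*x - 3)) v dx + v(2) for all v ∈ V.

Multiply both sides by a test function v and integrate from 0 to 2:
  ∫_0^2 −u''(x) v(x) dx = ∫_0^2 f(x) v(x) dx.
Integrate the LHS by parts once:
  ∫_0^2 −u'' v dx = −[u'(x) v(x)]_0^2 + ∫_0^2 u'(x) v'(x) dx.
Thus ∫_0^2 u'(x) v'(x) dx = ∫_0^2 f(x) v(x) dx + [u'(x) v(x)]_0^2.
Choose V so that boundary terms are either known or forced to vanish.
Mixed BC: u(0) = 0 (Dirichlet) and u'(2) = 1 (Neumann). Define V = {v ∈ H^1(0, 2) : v(0) = 0}. Then [u' v]_0^2 = u'(2)·v(2) − u'(0)·0 = v(2).
Weak formulation: find u (satisfying any essential BC) such that ∫_0^2 u'(x) v'(x) dx = ∫_0^2 f v dx + v(2) for all v ∈ V (Dirichlet at 0 absorbed into V; Neumann datum at x = 2 contributes the boundary term).
Substituting f(x) = x*(2*x - 3), the right-hand side is ∫_0^2 (x*(2*x - 3)) v dx + v(2).


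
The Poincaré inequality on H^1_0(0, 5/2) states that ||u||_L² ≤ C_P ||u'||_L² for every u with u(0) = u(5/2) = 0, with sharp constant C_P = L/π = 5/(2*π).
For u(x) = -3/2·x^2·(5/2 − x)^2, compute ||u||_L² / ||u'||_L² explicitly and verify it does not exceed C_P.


||u||_L² / ||u'||_L² = 5*sqrt(3)/12 < C_P = 5/(2*π).

u(x) = -3/2·x^2·(5/2 − x)^2, so u'(x) = 3*x*(-8*x^2 + 30*x - 25)/4.
u(x) = -3/2·x^2·(5/2 − x)^2 vanishes at x = 0 and x = 5/2, so u ∈ H^1_0(0, 5/2). Differentiate via the product rule and integrate the resulting polynomials term by term.
  ∫_0^5/2 u² dx = ∫_0^5/2 (9*x^8/4 - 45*x^7/2 + 675*x^6/8 - 1125*x^5/8 + 5625*x^4/64) dx. Term by term:
    ∫_0^5/2 9*x^8/4 dx = 1953125/2048;  ∫_0^5/2 -45*x^7/2 dx = -17578125/4096;  ∫_0^5/2 675*x^6/8 dx = 52734375/7168;
    ∫_0^5/2 -1125*x^5/8 dx = -5859375/1024;  ∫_0^5/2 5625*x^4/64 dx = 3515625/2048.
  Sum: 1953125/2048 − 17578125/4096 + 52734375/7168 − 5859375/1024 + 3515625/2048 = 390625/28672.
  ∫_0^5/2 (u')² dx = ∫_0^5/2 (36*x^6 - 270*x^5 + 2925*x^4/4 - 3375*x^3/4 + 5625*x^2/16) dx. Term by term:
    ∫_0^5/2 36*x^6 dx = 703125/224;  ∫_0^5/2 -270*x^5 dx = -703125/64;  ∫_0^5/2 2925*x^4/4 dx = 1828125/128;
    ∫_0^5/2 -3375*x^3/4 dx = -2109375/256;  ∫_0^5/2 5625*x^2/16 dx = 234375/128.
  Sum: 703125/224 − 703125/64 + 1828125/128 − 2109375/256 + 234375/128 = 46875/1792.
∫_0^5/2 u² dx = 390625/28672, so ||u||_L² = 625*sqrt(7)/448.
∫_0^5/2 (u')² dx = 46875/1792, so ||u'||_L² = 125*sqrt(21)/112.
Ratio ||u||_L² / ||u'||_L² = 5*sqrt(3)/12.
Sharp Poincaré constant on H^1_0(0, 5/2) is C_P = L/π = 5/(2*π), achieved by sin(2*π/5·x).
A polynomial bump cannot attain the sharp Poincaré constant (only the first sine eigenfunction does), so the ratio is strictly less than C_P, consistent with ||u||_L² ≤ C_P ||u'||_L².


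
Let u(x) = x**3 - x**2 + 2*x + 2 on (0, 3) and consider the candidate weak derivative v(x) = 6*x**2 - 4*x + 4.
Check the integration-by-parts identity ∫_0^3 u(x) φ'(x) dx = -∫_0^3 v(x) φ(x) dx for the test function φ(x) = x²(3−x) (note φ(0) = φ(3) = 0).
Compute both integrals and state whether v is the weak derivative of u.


LHS = -621/10, RHS = -621/5. No, v is not the weak derivative of u.

u(x) = x**3 - x**2 + 2*x + 2, classical derivative u'(x) = 3*x**2 - 2*x + 2.
φ(x) = x²(3−x), so φ'(x) = 3*x*(2 - x).
Note φ(0) = φ(3) = 0, so the boundary term u·φ vanishes.
LHS = ∫_0^3 u(x) φ'(x) dx = ∫_0^3 (-3*x^5 + 9*x^4 - 12*x^3 + 6*x^2 + 12*x) dx. Term by term:
  ∫_0^3 -3*x^5 dx = -729/2;  ∫_0^3 9*x^4 dx = 2187/5;  ∫_0^3 -12*x^3 dx = -243;
  ∫_0^3 6*x^2 dx = 54;  ∫_0^3 12*x dx = 54.
Sum: -729/2 + 2187/5 − 243 + 54 + 54 = -621/10.
So LHS = -621/10.
∫_0^3 v(x) φ(x) dx = ∫_0^3 (-6*x^5 + 22*x^4 - 16*x^3 + 12*x^2) dx. Term by term:
  ∫_0^3 -6*x^5 dx = -729;  ∫_0^3 22*x^4 dx = 5346/5;  ∫_0^3 -16*x^3 dx = -324;
  ∫_0^3 12*x^2 dx = 108.
Sum: -729 + 5346/5 − 324 + 108 = 621/5.
So RHS = -∫_0^3 v(x) φ(x) dx = -621/5.
LHS − RHS = 621/10 ≠ 0, so the identity fails.
(For a valid weak derivative the identity must hold for EVERY test function, in particular this one. The failure shows v is NOT the weak derivative of u.)
Correct weak derivative would be u'(x) = 3*x**2 - 2*x + 2.


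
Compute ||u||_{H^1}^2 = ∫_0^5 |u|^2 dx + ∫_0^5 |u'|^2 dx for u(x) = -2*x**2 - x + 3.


||u||_{H^1}^2 = 10225/3

The H^1 norm (squared) on an interval (0, L) is
  ||u||_{H^1}^2 = ∫_0^L u(x)^2 dx + ∫_0^L u'(x)^2 dx.
Compute u'(x) = -4*x - 1.
Then u(x)^2 = 4*x**4 + 4*x**3 - 11*x**2 - 6*x + 9 and u'(x)^2 = 16*x**2 + 8*x + 1.
Integrate each monomial from 0 to 5 using ∫_0^5 c·x^n dx = c·5^(n+1)/(n+1):
  ∫_0^5 u(x)^2 dx = ∫_0^5 (4*x^4 + 4*x^3 - 11*x^2 - 6*x + 9) dx. Term by term:
    ∫_0^5 4*x^4 dx = 2500;  ∫_0^5 4*x^3 dx = 625;  ∫_0^5 -11*x^2 dx = -1375/3;
    ∫_0^5 -6*x dx = -75;  ∫_0^5 9 dx = 45.
  Sum: 2500 + 625 − 1375/3 − 75 + 45 = 7910/3.
  ∫_0^5 u'(x)^2 dx = ∫_0^5 (16*x^2 + 8*x + 1) dx. Term by term:
    ∫_0^5 16*x^2 dx = 2000/3;  ∫_0^5 8*x dx = 100;  ∫_0^5 1 dx = 5.
  Sum: 2000/3 + 100 + 5 = 2315/3.
Adding: ||u||_{H^1}^2 = 7910/3 + 2315/3 = 10225/3.


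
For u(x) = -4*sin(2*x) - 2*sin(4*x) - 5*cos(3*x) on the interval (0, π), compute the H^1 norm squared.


||u||_{H^1(0,π)}^2 = -640/7 + 199*π

u'(x) = 15*sin(3*x) - 8*cos(2*x) - 8*cos(4*x).
Expand u² and (u')² and integrate term by term on (0, π), using: for integers n ≥ 1, ∫_0^π sin²(nx) dx = ∫_0^π cos²(nx) dx = π/2; for n ≠ n', ∫_0^π sin(nx)sin(n'x) dx = ∫_0^π cos(nx)cos(n'x) dx = 0; and by product-to-sum, ∫_0^π sin(nx)cos(n'x) dx = ½∫_0^π [sin((n+n')x) + sin((n−n')x)] dx, which is 0 when n+n' is even and 2n/(n²−n'²) when n+n' is odd (it need not vanish on (0, π)).
  u² squared terms: (-5)²·∫cos(3x)² dx = 25·π/2 = 25*π/2;  (-4)²·∫sin(2x)² dx = 16·π/2 = 8*π;  (-2)²·∫sin(4x)² dx = 4·π/2 = 2*π.
  u² cross terms: 2·(-5)·(-4)·∫cos(3x)·sin(2x) dx = 40·(-4/5) = -32;  2·(-5)·(-2)·∫cos(3x)·sin(4x) dx = 20·(8/7) = 160/7;  2·(-4)·(-2)·∫sin(2x)·sin(4x) dx = 16·(0) = 0.
  So ∫_0^π u² dx = 25*π/2 + 8*π + 2*π − 32 + 160/7 + 0 = -64/7 + 45*π/2.
  (u')² squared terms: (-8)²·∫cos(2x)² dx = 64·π/2 = 32*π;  (-8)²·∫cos(4x)² dx = 64·π/2 = 32*π;  (15)²·∫sin(3x)² dx = 225·π/2 = 225*π/2.
  (u')² cross terms: 2·(-8)·(-8)·∫cos(2x)·cos(4x) dx = 128·(0) = 0;  2·(-8)·(15)·∫cos(2x)·sin(3x) dx = -240·(6/5) = -288;  2·(-8)·(15)·∫cos(4x)·sin(3x) dx = -240·(-6/7) = 1440/7.
  So ∫_0^π (u')² dx = 32*π + 32*π + 225*π/2 + 0 − 288 + 1440/7 = -576/7 + 353*π/2.
||u||_{H^1}^2 = (-64/7 + 45*π/2) + (-576/7 + 353*π/2) = -640/7 + 199*π.


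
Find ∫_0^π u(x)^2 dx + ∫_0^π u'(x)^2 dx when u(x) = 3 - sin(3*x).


||u||_{H^1(0,π)}^2 = -4 + 14*π

u'(x) = -3*cos(3*x).
Expand u² and (u')² and integrate term by term on (0, π), using: for integers n ≥ 1, ∫_0^π sin²(nx) dx = ∫_0^π cos²(nx) dx = π/2; for n ≠ n', ∫_0^π sin(nx)sin(n'x) dx = ∫_0^π cos(nx)cos(n'x) dx = 0; and by product-to-sum, ∫_0^π sin(nx)cos(n'x) dx = ½∫_0^π [sin((n+n')x) + sin((n−n')x)] dx, which is 0 when n+n' is even and 2n/(n²−n'²) when n+n' is odd (it need not vanish on (0, π)). For the constant mode: ∫_0^π 1 dx = π, ∫_0^π cos(nx) dx = 0, ∫_0^π sin(nx) dx = (1−(−1)^n)/n.
  u² squared terms: (3)²·∫1 dx = 9·π = 9*π;  (-1)²·∫sin(3x)² dx = 1·π/2 = π/2.
  u² cross terms: 2·(3)·(-1)·∫1·sin(3x) dx = -6·(2/3) = -4.
  So ∫_0^π u² dx = 9*π + π/2 − 4 = -4 + 19*π/2.
  (u')² squared terms: (-3)²·∫cos(3x)² dx = 9·π/2 = 9*π/2.
  So ∫_0^π (u')² dx = 9*π/2.
||u||_{H^1}^2 = (-4 + 19*π/2) + (9*π/2) = -4 + 14*π.


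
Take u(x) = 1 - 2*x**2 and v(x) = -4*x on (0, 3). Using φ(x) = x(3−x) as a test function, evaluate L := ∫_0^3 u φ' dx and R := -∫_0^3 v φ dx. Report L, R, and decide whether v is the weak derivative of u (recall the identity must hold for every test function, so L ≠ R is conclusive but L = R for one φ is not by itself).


LHS = 27, RHS = 27. Yes, v = u' weakly.

u(x) = 1 - 2*x**2, classical derivative u'(x) = -4*x.
φ(x) = x(3−x), so φ'(x) = 3 - 2*x.
Note φ(0) = φ(3) = 0, so the boundary term u·φ vanishes.
LHS = ∫_0^3 u(x) φ'(x) dx = ∫_0^3 (4*x^3 - 6*x^2 - 2*x + 3) dx. Term by term:
  ∫_0^3 4*x^3 dx = 81;  ∫_0^3 -6*x^2 dx = -54;  ∫_0^3 -2*x dx = -9;
  ∫_0^3 3 dx = 9.
Sum: 81 − 54 − 9 + 9 = 27.
So LHS = 27.
∫_0^3 v(x) φ(x) dx = ∫_0^3 (4*x^3 - 12*x^2) dx. Term by term:
  ∫_0^3 4*x^3 dx = 81;  ∫_0^3 -12*x^2 dx = -108.
Sum: 81 − 108 = -27.
So RHS = -∫_0^3 v(x) φ(x) dx = 27.
LHS = RHS, so the identity holds for this test φ.
Moreover u is smooth here and v(x) = u'(x) = -4*x pointwise, so the identity holds for every test function. Hence v is the weak derivative of u.


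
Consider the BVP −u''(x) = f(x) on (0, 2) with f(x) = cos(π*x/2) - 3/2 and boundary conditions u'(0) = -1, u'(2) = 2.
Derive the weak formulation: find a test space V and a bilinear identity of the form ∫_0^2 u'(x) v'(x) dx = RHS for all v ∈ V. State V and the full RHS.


V = H^1(0, 2) (v unrestricted at boundary; u is determined up to an additive constant); weak form: ∫_0^2 u'v' dx = ∫_0^2 (cos(π*x/2) - 3/2) v dx + 2·v(2) + v(0) for all v ∈ V.

Multiply both sides by a test function v and integrate from 0 to 2:
  ∫_0^2 −u''(x) v(x) dx = ∫_0^2 f(x) v(x) dx.
Integrate the LHS by parts once:
  ∫_0^2 −u'' v dx = −[u'(x) v(x)]_0^2 + ∫_0^2 u'(x) v'(x) dx.
Thus ∫_0^2 u'(x) v'(x) dx = ∫_0^2 f(x) v(x) dx + [u'(x) v(x)]_0^2.
Choose V so that boundary terms are either known or forced to vanish.
u has inhomogeneous Neumann u'(0) = -1, u'(2) = 2. [u' v]_0^2 = (2)·v(2) − (-1)·v(0) = 2·v(2) + v(0). Take V = H^1(0, 2); boundary term becomes part of RHS.
Weak formulation: find u (satisfying any essential BC) such that ∫_0^2 u'(x) v'(x) dx = ∫_0^2 f v dx + 2·v(2) + v(0) for all v ∈ V (Neumann data are natural BCs: they enter the RHS as boundary terms).
Substituting f(x) = cos(π*x/2) - 3/2, the right-hand side is ∫_0^2 (cos(π*x/2) - 3/2) v dx + 2·v(2) + v(0).
Compatibility check (pure Neumann): taking v ≡ 1 ∈ V gives 0 = ∫_0^2 f dx + (2) − (-1), i.e. ∫_0^2 f dx must equal u'(0) − u'(2) = -3. Indeed ∫_0^2 (cos(π*x/2) - 3/2) dx = -3, so the data are compatible. The solution is then unique only up to an additive constant (fix it e.g. by requiring ∫_0^2 u dx = 0).


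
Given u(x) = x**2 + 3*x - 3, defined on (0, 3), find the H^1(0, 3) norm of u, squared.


||u||_{H^1}^2 = 2601/10

The H^1 norm (squared) on an interval (0, L) is
  ||u||_{H^1}^2 = ∫_0^L u(x)^2 dx + ∫_0^L u'(x)^2 dx.
Compute u'(x) = 2*x + 3.
Then u(x)^2 = x**4 + 6*x**3 + 3*x**2 - 18*x + 9 and u'(x)^2 = 4*x**2 + 12*x + 9.
Integrate each monomial from 0 to 3 using ∫_0^3 c·x^n dx = c·3^(n+1)/(n+1):
  ∫_0^3 u(x)^2 dx = ∫_0^3 (x^4 + 6*x^3 + 3*x^2 - 18*x + 9) dx. Term by term:
    ∫_0^3 x^4 dx = 243/5;  ∫_0^3 6*x^3 dx = 243/2;  ∫_0^3 3*x^2 dx = 27;
    ∫_0^3 -18*x dx = -81;  ∫_0^3 9 dx = 27.
  Sum: 243/5 + 243/2 + 27 − 81 + 27 = 1431/10.
  ∫_0^3 u'(x)^2 dx = ∫_0^3 (4*x^2 + 12*x + 9) dx. Term by term:
    ∫_0^3 4*x^2 dx = 36;  ∫_0^3 12*x dx = 54;  ∫_0^3 9 dx = 27.
  Sum: 36 + 54 + 27 = 117.
Adding: ||u||_{H^1}^2 = 1431/10 + 117 = 2601/10.


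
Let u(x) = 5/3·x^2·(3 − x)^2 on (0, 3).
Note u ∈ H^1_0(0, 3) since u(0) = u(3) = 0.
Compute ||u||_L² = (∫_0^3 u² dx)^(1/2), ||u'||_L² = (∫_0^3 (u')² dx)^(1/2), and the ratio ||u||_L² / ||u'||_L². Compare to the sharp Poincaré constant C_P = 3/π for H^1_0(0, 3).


||u||_L² / ||u'||_L² = sqrt(3)/2 < C_P = 3/π.

u(x) = 5/3·x^2·(3 − x)^2, so u'(x) = 10*x*(x - 3)*(2*x - 3)/3.
u(x) = 5/3·x^2·(3 − x)^2 vanishes at x = 0 and x = 3, so u ∈ H^1_0(0, 3). Differentiate via the product rule and integrate the resulting polynomials term by term.
  ∫_0^3 u² dx = ∫_0^3 (25*x^8/9 - 100*x^7/3 + 150*x^6 - 300*x^5 + 225*x^4) dx. Term by term:
    ∫_0^3 25*x^8/9 dx = 6075;  ∫_0^3 -100*x^7/3 dx = -54675/2;  ∫_0^3 150*x^6 dx = 328050/7;
    ∫_0^3 -300*x^5 dx = -36450;  ∫_0^3 225*x^4 dx = 10935.
  Sum: 6075 − 54675/2 + 328050/7 − 36450 + 10935 = 1215/14.
  ∫_0^3 (u')² dx = ∫_0^3 (400*x^6/9 - 400*x^5 + 1300*x^4 - 1800*x^3 + 900*x^2) dx. Term by term:
    ∫_0^3 400*x^6/9 dx = 97200/7;  ∫_0^3 -400*x^5 dx = -48600;  ∫_0^3 1300*x^4 dx = 63180;
    ∫_0^3 -1800*x^3 dx = -36450;  ∫_0^3 900*x^2 dx = 8100.
  Sum: 97200/7 − 48600 + 63180 − 36450 + 8100 = 810/7.
∫_0^3 u² dx = 1215/14, so ||u||_L² = 9*sqrt(210)/14.
∫_0^3 (u')² dx = 810/7, so ||u'||_L² = 9*sqrt(70)/7.
Ratio ||u||_L² / ||u'||_L² = sqrt(3)/2.
Sharp Poincaré constant on H^1_0(0, 3) is C_P = L/π = 3/π, achieved by sin(π/3·x).
A polynomial bump cannot attain the sharp Poincaré constant (only the first sine eigenfunction does), so the ratio is strictly less than C_P, consistent with ||u||_L² ≤ C_P ||u'||_L².


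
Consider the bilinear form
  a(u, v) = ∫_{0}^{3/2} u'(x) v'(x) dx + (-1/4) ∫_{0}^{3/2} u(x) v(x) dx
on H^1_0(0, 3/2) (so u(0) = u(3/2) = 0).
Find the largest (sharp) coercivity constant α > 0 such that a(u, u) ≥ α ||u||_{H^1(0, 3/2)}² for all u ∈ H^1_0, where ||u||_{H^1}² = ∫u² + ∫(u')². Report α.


α = (-9 + 16*π^2)/(4*(9 + 4*π^2))

Coercivity of a(·,·) on H^1_0(0, 3/2) means a(u, u) ≥ α ||u||_{H^1}² for every u ∈ H^1_0.
The interval has length L = 3/2, and Poincaré/coercivity depend only on L. Here a(u, u) = ∫(u')² + (-1/4)·∫u².
Here c = -1/4 < 0 with |c| < (π/L)² = 4*π^2/9, so coercivity still holds. The condition a(u,u) ≥ α||u||_{H^1}² reads (1−α)∫(u')² ≥ (α−c)∫u². Any admissible α is ≤ 1 (rapidly oscillating u have ∫u²/∫(u')² → 0), and α = 1 would force 0 ≥ (1−c)∫u², impossible since c < 1; so 1−α > 0. By the sharp Poincaré inequality on H^1_0 of an interval of length L, ∫(u')² ≥ (π/L)²∫u² with equality for the first sine mode sin(π(x−x₀)/L) (x₀ the left endpoint), so the inequality holds for all u iff (1−α)(π/L)² ≥ α − c, i.e. α ≤ ((π/L)² + c)/((π/L)² + 1) = (1 + c(L/π)²)/(1 + (L/π)²). (Direct route, valid since c ≤ 0: Poincaré gives c∫u² ≥ c(L/π)²∫(u')², so a(u,u) ≥ (1 + c(L/π)²)∫(u')², while ||u||_{H^1}² ≤ (1 + (L/π)²)∫(u')²; dividing yields the same α.) With (π/L)² = 4*π^2/9 and c = -1/4, the largest admissible constant is α = ((π/L)² + c)/((π/L)² + 1).
Simplifying, α = (-9 + 16*π^2)/(4*(9 + 4*π^2)).


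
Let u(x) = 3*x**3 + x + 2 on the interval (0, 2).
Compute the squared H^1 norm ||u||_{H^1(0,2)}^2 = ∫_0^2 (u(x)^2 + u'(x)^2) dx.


||u||_{H^1}^2 = 87994/105

The H^1 norm (squared) on an interval (0, L) is
  ||u||_{H^1}^2 = ∫_0^L u(x)^2 dx + ∫_0^L u'(x)^2 dx.
Compute u'(x) = 9*x**2 + 1.
Then u(x)^2 = 9*x**6 + 6*x**4 + 12*x**3 + x**2 + 4*x + 4 and u'(x)^2 = 81*x**4 + 18*x**2 + 1.
Integrate each monomial from 0 to 2 using ∫_0^2 c·x^n dx = c·2^(n+1)/(n+1):
  ∫_0^2 u(x)^2 dx = ∫_0^2 (9*x^6 + 6*x^4 + 12*x^3 + x^2 + 4*x + 4) dx. Term by term:
    ∫_0^2 9*x^6 dx = 1152/7;  ∫_0^2 6*x^4 dx = 192/5;  ∫_0^2 12*x^3 dx = 48;
    ∫_0^2 x^2 dx = 8/3;  ∫_0^2 4*x dx = 8;  ∫_0^2 4 dx = 8.
  Sum: 1152/7 + 192/5 + 48 + 8/3 + 8 + 8 = 28312/105.
  ∫_0^2 u'(x)^2 dx = ∫_0^2 (81*x^4 + 18*x^2 + 1) dx. Term by term:
    ∫_0^2 81*x^4 dx = 2592/5;  ∫_0^2 18*x^2 dx = 48;  ∫_0^2 1 dx = 2.
  Sum: 2592/5 + 48 + 2 = 2842/5.
Adding: ||u||_{H^1}^2 = 28312/105 + 2842/5 = 87994/105.


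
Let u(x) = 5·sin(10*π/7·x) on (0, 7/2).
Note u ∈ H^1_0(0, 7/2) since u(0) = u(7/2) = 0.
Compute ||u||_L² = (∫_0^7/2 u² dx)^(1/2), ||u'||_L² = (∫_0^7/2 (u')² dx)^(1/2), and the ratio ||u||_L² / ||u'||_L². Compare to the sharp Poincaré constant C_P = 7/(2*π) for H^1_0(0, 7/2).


||u||_L² / ||u'||_L² = 7/(10*π) < C_P = 7/(2*π).

u(x) = 5·sin(10*π/7·x), so u'(x) = 50*π*cos(10*π*x/7)/7.
Writing u(x) = A·sin(kπx/L) with A = 5 and k = 5, use ∫_0^L sin²(kπx/L) dx = L/2 and ∫_0^L cos²(kπx/L) dx = L/2.
u² = 25·sin²(10*π/7·x) and (u')² = 2500*π^2/49·cos²(10*π/7·x), and each of sin², cos² integrates to L/2 = 7/4 over (0, 7/2).
∫_0^7/2 u² dx = 175/4, so ||u||_L² = 5*sqrt(7)/2.
∫_0^7/2 (u')² dx = 625*π^2/7, so ||u'||_L² = 25*sqrt(7)*π/7.
Ratio ||u||_L² / ||u'||_L² = 7/(10*π).
Sharp Poincaré constant on H^1_0(0, 7/2) is C_P = L/π = 7/(2*π), achieved by sin(2*π/7·x).
This is the k = 5 harmonic; the ratio L/(kπ) is strictly less than C_P = L/π, consistent with the sharp inequality ||u||_L² ≤ C_P ||u'||_L².
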